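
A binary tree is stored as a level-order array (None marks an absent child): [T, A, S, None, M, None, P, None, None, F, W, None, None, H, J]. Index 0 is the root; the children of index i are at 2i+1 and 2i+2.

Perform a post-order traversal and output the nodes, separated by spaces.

F W M A H J P S T

Post-order visits the left subtree, then the right subtree, then the node.
At T: go left to A.
  At A: no left child.
  At A: go right to M.
    At M: go left to F.
      F is a leaf — visit F.
    At M: go right to W.
      W is a leaf — visit W.
    Visit M.
  Visit A.
At T: go right to S.
  At S: no left child.
  At S: go right to P.
    At P: go left to H.
      H is a leaf — visit H.
    At P: go right to J.
      J is a leaf — visit J.
    Visit P.
  Visit S.
Visit T.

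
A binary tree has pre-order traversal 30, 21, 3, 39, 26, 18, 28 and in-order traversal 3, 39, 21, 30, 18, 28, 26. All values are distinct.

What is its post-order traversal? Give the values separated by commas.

39, 3, 21, 28, 18, 26, 30

The first element of pre-order is the root; it splits in-order into left and right subtrees.
Root 30: left subtree has 3 nodes {3, 39, 21}, right has 3 {18, 28, 26}.
  Root 21: left subtree has 2 nodes {3, 39}, right has 0 { }.
    Root 3: left subtree has 0 nodes { }, right has 1 {39}.
  Root 26: left subtree has 2 nodes {18, 28}, right has 0 { }.
    Root 18: left subtree has 0 nodes { }, right has 1 {28}.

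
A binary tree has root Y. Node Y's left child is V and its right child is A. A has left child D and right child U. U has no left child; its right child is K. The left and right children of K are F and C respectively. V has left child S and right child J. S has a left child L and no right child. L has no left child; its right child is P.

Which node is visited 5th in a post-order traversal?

V

Post-order visits the left subtree, then the right subtree, then the node.
At Y: go left to V.
  At V: go left to S.
    At S: go left to L.
      At L: no left child.
      At L: go right to P.
        P is a leaf — visit P.
      Visit L.
    At S: no right child.
    Visit S.
  At V: go right to J.
    J is a leaf — visit J.
  Visit V.
At Y: go right to A.
  At A: go left to D.
    D is a leaf — visit D.
  At A: go right to U.
    At U: no left child.
    At U: go right to K.
      At K: go left to F.
        F is a leaf — visit F.
      At K: go right to C.
        C is a leaf — visit C.
      Visit K.
    Visit U.
  Visit A.
Visit Y.
Full post-order sequence: P, L, S, J, V, D, F, C, K, U, A, Y.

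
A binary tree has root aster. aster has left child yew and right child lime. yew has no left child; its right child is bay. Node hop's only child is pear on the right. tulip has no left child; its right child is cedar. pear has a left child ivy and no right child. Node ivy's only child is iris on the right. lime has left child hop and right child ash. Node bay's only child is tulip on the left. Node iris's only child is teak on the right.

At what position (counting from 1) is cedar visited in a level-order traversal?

9

Level-order visits nodes level by level from the root, left to right within each level.
Level 0: aster
Level 1: yew, lime
Level 2: bay, hop, ash
Level 3: tulip, pear
Level 4: cedar, ivy
Level 5: iris
Level 6: teak
Full level-order sequence: aster, yew, lime, bay, hop, ash, tulip, pear, cedar, ivy, iris, teak.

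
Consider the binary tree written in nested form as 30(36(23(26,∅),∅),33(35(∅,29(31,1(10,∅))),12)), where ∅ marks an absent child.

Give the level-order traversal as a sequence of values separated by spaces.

Level-order visits nodes level by level from the root, left to right within each level.
Level 0: 30
Level 1: 36, 33
Level 2: 23, 35, 12
Level 3: 26, 29
Level 4: 31, 1
Level 5: 10

30 36 33 23 35 12 26 29 31 1 10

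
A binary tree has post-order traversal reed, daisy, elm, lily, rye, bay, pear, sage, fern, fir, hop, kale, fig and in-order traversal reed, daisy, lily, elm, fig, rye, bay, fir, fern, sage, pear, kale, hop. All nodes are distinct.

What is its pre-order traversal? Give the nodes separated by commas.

The last element of post-order is the root; it splits in-order into left and right subtrees.
Root fig: left subtree has 4 nodes {reed, daisy, lily, elm}, right has 8 {rye, bay, fir, fern, sage, pear, kale, hop}.
  Root lily: left subtree has 2 nodes {reed, daisy}, right has 1 {elm}.
    Root daisy: left subtree has 1 node {reed}, right has 0 { }.
  Root kale: left subtree has 6 nodes {rye, bay, fir, fern, sage, pear}, right has 1 {hop}.
    Root fir: left subtree has 2 nodes {rye, bay}, right has 3 {fern, sage, pear}.
      Root bay: left subtree has 1 node {rye}, right has 0 { }.
      Root fern: left subtree has 0 nodes { }, right has 2 {sage, pear}.
        Root sage: left subtree has 0 nodes { }, right has 1 {pear}.

fig, lily, daisy, reed, elm, kale, fir, bay, rye, fern, sage, pear, hop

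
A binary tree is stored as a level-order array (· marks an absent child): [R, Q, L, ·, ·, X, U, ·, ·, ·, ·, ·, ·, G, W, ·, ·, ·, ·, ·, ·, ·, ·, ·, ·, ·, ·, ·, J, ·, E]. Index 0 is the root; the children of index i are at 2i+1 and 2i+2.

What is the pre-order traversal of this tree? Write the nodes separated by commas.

Pre-order visits the node, then its left subtree, then its right subtree.
Visit R.
At R: go left to Q.
  Q is a leaf — visit Q.
At R: go right to L.
  Visit L.
  At L: go left to X.
    X is a leaf — visit X.
  At L: go right to U.
    Visit U.
    At U: go left to G.
      Visit G.
      At G: no left child.
      At G: go right to J.
        J is a leaf — visit J.
    At U: go right to W.
      Visit W.
      At W: no left child.
      At W: go right to E.
        E is a leaf — visit E.

R, Q, L, X, U, G, J, W, E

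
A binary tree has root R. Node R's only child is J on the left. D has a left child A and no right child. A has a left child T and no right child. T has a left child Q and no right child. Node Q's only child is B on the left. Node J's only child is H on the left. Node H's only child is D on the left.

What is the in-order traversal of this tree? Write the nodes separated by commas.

B, Q, T, A, D, H, J, R

In-order visits the left subtree, then the node, then the right subtree.
At R: go left to J.
  At J: go left to H.
    At H: go left to D.
      At D: go left to A.
        At A: go left to T.
          At T: go left to Q.
            At Q: go left to B.
              B is a leaf — visit B.
            Visit Q.
            At Q: no right child.
          Visit T.
          At T: no right child.
        Visit A.
        At A: no right child.
      Visit D.
      At D: no right child.
    Visit H.
    At H: no right child.
  Visit J.
  At J: no right child.
Visit R.
At R: no right child.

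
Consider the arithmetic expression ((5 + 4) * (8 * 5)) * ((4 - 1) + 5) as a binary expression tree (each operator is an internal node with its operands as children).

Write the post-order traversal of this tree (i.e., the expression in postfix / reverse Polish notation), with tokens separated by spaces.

5 4 + 8 5 * * 4 1 - 5 + *

Post-order on an expression tree gives postfix notation: for each operator, emit left operand, right operand, then the operator.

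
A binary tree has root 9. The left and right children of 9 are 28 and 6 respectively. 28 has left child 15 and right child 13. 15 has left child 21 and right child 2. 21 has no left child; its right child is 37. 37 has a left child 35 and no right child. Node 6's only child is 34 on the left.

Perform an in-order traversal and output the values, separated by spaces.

21 35 37 15 2 28 13 9 34 6

In-order visits the left subtree, then the node, then the right subtree.
At 9: go left to 28.
  At 28: go left to 15.
    At 15: go left to 21.
      At 21: no left child.
      Visit 21.
      At 21: go right to 37.
        At 37: go left to 35.
          35 is a leaf — visit 35.
        Visit 37.
        At 37: no right child.
    Visit 15.
    At 15: go right to 2.
      2 is a leaf — visit 2.
  Visit 28.
  At 28: go right to 13.
    13 is a leaf — visit 13.
Visit 9.
At 9: go right to 6.
  At 6: go left to 34.
    34 is a leaf — visit 34.
  Visit 6.
  At 6: no right child.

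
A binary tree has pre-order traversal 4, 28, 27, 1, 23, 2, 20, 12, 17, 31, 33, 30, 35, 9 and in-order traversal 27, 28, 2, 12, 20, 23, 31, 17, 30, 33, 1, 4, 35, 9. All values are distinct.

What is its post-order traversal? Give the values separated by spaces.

The first element of pre-order is the root; it splits in-order into left and right subtrees.
Root 4: left subtree has 11 nodes {27, 28, 2, 12, 20, 23, 31, 17, 30, 33, 1}, right has 2 {35, 9}.
  Root 28: left subtree has 1 node {27}, right has 9 {2, 12, 20, 23, 31, 17, 30, 33, 1}.
    Root 1: left subtree has 8 nodes {2, 12, 20, 23, 31, 17, 30, 33}, right has 0 { }.
      Root 23: left subtree has 3 nodes {2, 12, 20}, right has 4 {31, 17, 30, 33}.
        Root 2: left subtree has 0 nodes { }, right has 2 {12, 20}.
          Root 20: left subtree has 1 node {12}, right has 0 { }.
        Root 17: left subtree has 1 node {31}, right has 2 {30, 33}.
          Root 33: left subtree has 1 node {30}, right has 0 { }.
  Root 35: left subtree has 0 nodes { }, right has 1 {9}.

27 12 20 2 31 30 33 17 23 1 28 9 35 4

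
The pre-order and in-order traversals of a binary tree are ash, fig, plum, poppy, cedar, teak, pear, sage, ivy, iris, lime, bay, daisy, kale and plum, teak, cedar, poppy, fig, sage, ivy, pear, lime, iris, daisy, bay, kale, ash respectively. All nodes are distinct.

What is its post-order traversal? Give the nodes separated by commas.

The first element of pre-order is the root; it splits in-order into left and right subtrees.
Root ash: left subtree has 13 nodes {plum, teak, cedar, poppy, fig, sage, ivy, pear, lime, iris, daisy, bay, kale}, right has 0 { }.
  Root fig: left subtree has 4 nodes {plum, teak, cedar, poppy}, right has 8 {sage, ivy, pear, lime, iris, daisy, bay, kale}.
    Root plum: left subtree has 0 nodes { }, right has 3 {teak, cedar, poppy}.
      Root poppy: left subtree has 2 nodes {teak, cedar}, right has 0 { }.
        Root cedar: left subtree has 1 node {teak}, right has 0 { }.
    Root pear: left subtree has 2 nodes {sage, ivy}, right has 5 {lime, iris, daisy, bay, kale}.
      Root sage: left subtree has 0 nodes { }, right has 1 {ivy}.
      Root iris: left subtree has 1 node {lime}, right has 3 {daisy, bay, kale}.
        Root bay: left subtree has 1 node {daisy}, right has 1 {kale}.

teak, cedar, poppy, plum, ivy, sage, lime, daisy, kale, bay, iris, pear, fig, ash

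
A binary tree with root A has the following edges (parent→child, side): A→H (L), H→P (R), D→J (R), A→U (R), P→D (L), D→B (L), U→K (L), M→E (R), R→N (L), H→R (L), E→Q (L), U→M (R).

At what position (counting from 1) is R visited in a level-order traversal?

Level-order visits nodes level by level from the root, left to right within each level.
Level 0: A
Level 1: H, U
Level 2: R, P, K, M
Level 3: N, D, E
Level 4: B, J, Q
Full level-order sequence: A, H, U, R, P, K, M, N, D, E, B, J, Q.

4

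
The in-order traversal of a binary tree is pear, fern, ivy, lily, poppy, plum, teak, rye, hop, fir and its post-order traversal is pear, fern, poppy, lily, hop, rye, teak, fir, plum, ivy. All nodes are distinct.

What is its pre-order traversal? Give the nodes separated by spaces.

The last element of post-order is the root; it splits in-order into left and right subtrees.
Root ivy: left subtree has 2 nodes {pear, fern}, right has 7 {lily, poppy, plum, teak, rye, hop, fir}.
  Root fern: left subtree has 1 node {pear}, right has 0 { }.
  Root plum: left subtree has 2 nodes {lily, poppy}, right has 4 {teak, rye, hop, fir}.
    Root lily: left subtree has 0 nodes { }, right has 1 {poppy}.
    Root fir: left subtree has 3 nodes {teak, rye, hop}, right has 0 { }.
      Root teak: left subtree has 0 nodes { }, right has 2 {rye, hop}.
        Root rye: left subtree has 0 nodes { }, right has 1 {hop}.

ivy fern pear plum lily poppy fir teak rye hop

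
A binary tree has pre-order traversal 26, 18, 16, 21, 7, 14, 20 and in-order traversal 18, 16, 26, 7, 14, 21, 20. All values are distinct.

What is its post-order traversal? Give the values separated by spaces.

The first element of pre-order is the root; it splits in-order into left and right subtrees.
Root 26: left subtree has 2 nodes {18, 16}, right has 4 {7, 14, 21, 20}.
  Root 18: left subtree has 0 nodes { }, right has 1 {16}.
  Root 21: left subtree has 2 nodes {7, 14}, right has 1 {20}.
    Root 7: left subtree has 0 nodes { }, right has 1 {14}.

16 18 14 7 20 21 26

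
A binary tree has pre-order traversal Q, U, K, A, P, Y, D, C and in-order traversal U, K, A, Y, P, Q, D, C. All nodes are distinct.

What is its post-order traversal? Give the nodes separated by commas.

The first element of pre-order is the root; it splits in-order into left and right subtrees.
Root Q: left subtree has 5 nodes {U, K, A, Y, P}, right has 2 {D, C}.
  Root U: left subtree has 0 nodes { }, right has 4 {K, A, Y, P}.
    Root K: left subtree has 0 nodes { }, right has 3 {A, Y, P}.
      Root A: left subtree has 0 nodes { }, right has 2 {Y, P}.
        Root P: left subtree has 1 node {Y}, right has 0 { }.
  Root D: left subtree has 0 nodes { }, right has 1 {C}.

Y, P, A, K, U, C, D, Q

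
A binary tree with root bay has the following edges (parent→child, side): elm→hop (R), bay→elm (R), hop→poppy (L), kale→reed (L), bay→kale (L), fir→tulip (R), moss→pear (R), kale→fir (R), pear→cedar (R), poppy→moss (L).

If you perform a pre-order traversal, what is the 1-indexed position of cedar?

Pre-order visits the node, then its left subtree, then its right subtree.
Visit bay.
At bay: go left to kale.
  Visit kale.
  At kale: go left to reed.
    reed is a leaf — visit reed.
  At kale: go right to fir.
    Visit fir.
    At fir: no left child.
    At fir: go right to tulip.
      tulip is a leaf — visit tulip.
At bay: go right to elm.
  Visit elm.
  At elm: no left child.
  At elm: go right to hop.
    Visit hop.
    At hop: go left to poppy.
      Visit poppy.
      At poppy: go left to moss.
        Visit moss.
        At moss: no left child.
        At moss: go right to pear.
          Visit pear.
          At pear: no left child.
          At pear: go right to cedar.
            cedar is a leaf — visit cedar.
      At poppy: no right child.
    At hop: no right child.
Full pre-order sequence: bay, kale, reed, fir, tulip, elm, hop, poppy, moss, pear, cedar.

11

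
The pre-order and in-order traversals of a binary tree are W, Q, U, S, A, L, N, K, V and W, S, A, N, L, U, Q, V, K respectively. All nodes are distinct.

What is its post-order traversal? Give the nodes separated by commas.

The first element of pre-order is the root; it splits in-order into left and right subtrees.
Root W: left subtree has 0 nodes { }, right has 8 {S, A, N, L, U, Q, V, K}.
  Root Q: left subtree has 5 nodes {S, A, N, L, U}, right has 2 {V, K}.
    Root U: left subtree has 4 nodes {S, A, N, L}, right has 0 { }.
      Root S: left subtree has 0 nodes { }, right has 3 {A, N, L}.
        Root A: left subtree has 0 nodes { }, right has 2 {N, L}.
          Root L: left subtree has 1 node {N}, right has 0 { }.
    Root K: left subtree has 1 node {V}, right has 0 { }.

N, L, A, S, U, V, K, Q, W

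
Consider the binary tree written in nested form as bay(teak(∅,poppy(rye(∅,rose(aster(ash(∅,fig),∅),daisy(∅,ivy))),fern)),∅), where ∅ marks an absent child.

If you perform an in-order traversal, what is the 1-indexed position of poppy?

In-order visits the left subtree, then the node, then the right subtree.
At bay: go left to teak.
  At teak: no left child.
  Visit teak.
  At teak: go right to poppy.
    At poppy: go left to rye.
      At rye: no left child.
      Visit rye.
      At rye: go right to rose.
        At rose: go left to aster.
          At aster: go left to ash.
            At ash: no left child.
            Visit ash.
            At ash: go right to fig.
              fig is a leaf — visit fig.
          Visit aster.
          At aster: no right child.
        Visit rose.
        At rose: go right to daisy.
          At daisy: no left child.
          Visit daisy.
          At daisy: go right to ivy.
            ivy is a leaf — visit ivy.
    Visit poppy.
    At poppy: go right to fern.
      fern is a leaf — visit fern.
Visit bay.
At bay: no right child.
Full in-order sequence: teak, rye, ash, fig, aster, rose, daisy, ivy, poppy, fern, bay.

9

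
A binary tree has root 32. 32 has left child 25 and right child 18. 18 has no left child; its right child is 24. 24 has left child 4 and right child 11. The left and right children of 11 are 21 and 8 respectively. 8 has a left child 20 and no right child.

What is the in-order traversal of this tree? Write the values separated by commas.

25, 32, 18, 4, 24, 21, 11, 20, 8

In-order visits the left subtree, then the node, then the right subtree.
At 32: go left to 25.
  25 is a leaf — visit 25.
Visit 32.
At 32: go right to 18.
  At 18: no left child.
  Visit 18.
  At 18: go right to 24.
    At 24: go left to 4.
      4 is a leaf — visit 4.
    Visit 24.
    At 24: go right to 11.
      At 11: go left to 21.
        21 is a leaf — visit 21.
      Visit 11.
      At 11: go right to 8.
        At 8: go left to 20.
          20 is a leaf — visit 20.
        Visit 8.
        At 8: no right child.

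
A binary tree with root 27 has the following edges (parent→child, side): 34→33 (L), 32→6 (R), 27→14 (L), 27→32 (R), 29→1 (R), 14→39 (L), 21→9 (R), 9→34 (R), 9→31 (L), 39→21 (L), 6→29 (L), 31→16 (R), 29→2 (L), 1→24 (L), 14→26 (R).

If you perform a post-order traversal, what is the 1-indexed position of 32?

15

Post-order visits the left subtree, then the right subtree, then the node.
At 27: go left to 14.
  At 14: go left to 39.
    At 39: go left to 21.
      At 21: no left child.
      At 21: go right to 9.
        At 9: go left to 31.
          At 31: no left child.
          At 31: go right to 16.
            16 is a leaf — visit 16.
          Visit 31.
        At 9: go right to 34.
          At 34: go left to 33.
            33 is a leaf — visit 33.
          At 34: no right child.
          Visit 34.
        Visit 9.
      Visit 21.
    At 39: no right child.
    Visit 39.
  At 14: go right to 26.
    26 is a leaf — visit 26.
  Visit 14.
At 27: go right to 32.
  At 32: no left child.
  At 32: go right to 6.
    At 6: go left to 29.
      At 29: go left to 2.
        2 is a leaf — visit 2.
      At 29: go right to 1.
        At 1: go left to 24.
          24 is a leaf — visit 24.
        At 1: no right child.
        Visit 1.
      Visit 29.
    At 6: no right child.
    Visit 6.
  Visit 32.
Visit 27.
Full post-order sequence: 16, 31, 33, 34, 9, 21, 39, 26, 14, 2, 24, 1, 29, 6, 32, 27.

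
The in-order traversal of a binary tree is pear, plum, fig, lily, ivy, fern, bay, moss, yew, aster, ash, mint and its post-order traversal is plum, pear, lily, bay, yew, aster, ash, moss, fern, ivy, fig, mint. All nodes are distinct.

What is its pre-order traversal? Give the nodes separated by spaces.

mint fig pear plum ivy lily fern moss bay ash aster yew

The last element of post-order is the root; it splits in-order into left and right subtrees.
Root mint: left subtree has 11 nodes {pear, plum, fig, lily, ivy, fern, bay, moss, yew, aster, ash}, right has 0 { }.
  Root fig: left subtree has 2 nodes {pear, plum}, right has 8 {lily, ivy, fern, bay, moss, yew, aster, ash}.
    Root pear: left subtree has 0 nodes { }, right has 1 {plum}.
    Root ivy: left subtree has 1 node {lily}, right has 6 {fern, bay, moss, yew, aster, ash}.
      Root fern: left subtree has 0 nodes { }, right has 5 {bay, moss, yew, aster, ash}.
        Root moss: left subtree has 1 node {bay}, right has 3 {yew, aster, ash}.
          Root ash: left subtree has 2 nodes {yew, aster}, right has 0 { }.
            Root aster: left subtree has 1 node {yew}, right has 0 { }.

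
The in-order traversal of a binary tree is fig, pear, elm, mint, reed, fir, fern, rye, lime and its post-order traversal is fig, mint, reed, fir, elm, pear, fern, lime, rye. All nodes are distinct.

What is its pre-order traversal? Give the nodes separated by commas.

The last element of post-order is the root; it splits in-order into left and right subtrees.
Root rye: left subtree has 7 nodes {fig, pear, elm, mint, reed, fir, fern}, right has 1 {lime}.
  Root fern: left subtree has 6 nodes {fig, pear, elm, mint, reed, fir}, right has 0 { }.
    Root pear: left subtree has 1 node {fig}, right has 4 {elm, mint, reed, fir}.
      Root elm: left subtree has 0 nodes { }, right has 3 {mint, reed, fir}.
        Root fir: left subtree has 2 nodes {mint, reed}, right has 0 { }.
          Root reed: left subtree has 1 node {mint}, right has 0 { }.

rye, fern, pear, fig, elm, fir, reed, mint, lime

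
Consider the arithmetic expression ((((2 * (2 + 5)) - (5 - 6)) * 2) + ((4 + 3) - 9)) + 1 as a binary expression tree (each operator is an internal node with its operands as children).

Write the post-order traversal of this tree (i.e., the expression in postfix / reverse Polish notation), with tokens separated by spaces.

Post-order on an expression tree gives postfix notation: for each operator, emit left operand, right operand, then the operator.

2 2 5 + * 5 6 - - 2 * 4 3 + 9 - + 1 +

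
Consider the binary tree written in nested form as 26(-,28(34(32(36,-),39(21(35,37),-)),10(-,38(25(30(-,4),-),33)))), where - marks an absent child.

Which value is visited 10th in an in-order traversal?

10

In-order visits the left subtree, then the node, then the right subtree.
At 26: no left child.
Visit 26.
At 26: go right to 28.
  At 28: go left to 34.
    At 34: go left to 32.
      At 32: go left to 36.
        36 is a leaf — visit 36.
      Visit 32.
      At 32: no right child.
    Visit 34.
    At 34: go right to 39.
      At 39: go left to 21.
        At 21: go left to 35.
          35 is a leaf — visit 35.
        Visit 21.
        At 21: go right to 37.
          37 is a leaf — visit 37.
      Visit 39.
      At 39: no right child.
  Visit 28.
  At 28: go right to 10.
    At 10: no left child.
    Visit 10.
    At 10: go right to 38.
      At 38: go left to 25.
        At 25: go left to 30.
          At 30: no left child.
          Visit 30.
          At 30: go right to 4.
            4 is a leaf — visit 4.
        Visit 25.
        At 25: no right child.
      Visit 38.
      At 38: go right to 33.
        33 is a leaf — visit 33.
Full in-order sequence: 26, 36, 32, 34, 35, 21, 37, 39, 28, 10, 30, 4, 25, 38, 33.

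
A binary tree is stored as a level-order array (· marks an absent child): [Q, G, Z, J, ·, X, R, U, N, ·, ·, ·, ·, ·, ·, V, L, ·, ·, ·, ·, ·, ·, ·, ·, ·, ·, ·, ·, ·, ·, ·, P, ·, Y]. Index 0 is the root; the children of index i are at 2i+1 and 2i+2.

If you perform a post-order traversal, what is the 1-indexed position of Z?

11

Post-order visits the left subtree, then the right subtree, then the node.
At Q: go left to G.
  At G: go left to J.
    At J: go left to U.
      At U: go left to V.
        At V: no left child.
        At V: go right to P.
          P is a leaf — visit P.
        Visit V.
      At U: go right to L.
        At L: no left child.
        At L: go right to Y.
          Y is a leaf — visit Y.
        Visit L.
      Visit U.
    At J: go right to N.
      N is a leaf — visit N.
    Visit J.
  At G: no right child.
  Visit G.
At Q: go right to Z.
  At Z: go left to X.
    X is a leaf — visit X.
  At Z: go right to R.
    R is a leaf — visit R.
  Visit Z.
Visit Q.
Full post-order sequence: P, V, Y, L, U, N, J, G, X, R, Z, Q.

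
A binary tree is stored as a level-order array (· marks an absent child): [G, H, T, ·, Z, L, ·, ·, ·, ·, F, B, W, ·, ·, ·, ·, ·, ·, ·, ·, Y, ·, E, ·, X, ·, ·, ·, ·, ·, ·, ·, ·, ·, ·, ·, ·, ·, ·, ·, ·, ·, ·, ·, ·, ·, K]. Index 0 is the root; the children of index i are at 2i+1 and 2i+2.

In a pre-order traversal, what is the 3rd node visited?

Z

Pre-order visits the node, then its left subtree, then its right subtree.
Visit G.
At G: go left to H.
  Visit H.
  At H: no left child.
  At H: go right to Z.
    Visit Z.
    At Z: no left child.
    At Z: go right to F.
      Visit F.
      At F: go left to Y.
        Y is a leaf — visit Y.
      At F: no right child.
At G: go right to T.
  Visit T.
  At T: go left to L.
    Visit L.
    At L: go left to B.
      Visit B.
      At B: go left to E.
        Visit E.
        At E: go left to K.
          K is a leaf — visit K.
        At E: no right child.
      At B: no right child.
    At L: go right to W.
      Visit W.
      At W: go left to X.
        X is a leaf — visit X.
      At W: no right child.
  At T: no right child.
Full pre-order sequence: G, H, Z, F, Y, T, L, B, E, K, W, X.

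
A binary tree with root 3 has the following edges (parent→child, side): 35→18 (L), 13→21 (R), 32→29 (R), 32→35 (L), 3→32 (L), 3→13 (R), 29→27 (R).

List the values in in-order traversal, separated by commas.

In-order visits the left subtree, then the node, then the right subtree.
At 3: go left to 32.
  At 32: go left to 35.
    At 35: go left to 18.
      18 is a leaf — visit 18.
    Visit 35.
    At 35: no right child.
  Visit 32.
  At 32: go right to 29.
    At 29: no left child.
    Visit 29.
    At 29: go right to 27.
      27 is a leaf — visit 27.
Visit 3.
At 3: go right to 13.
  At 13: no left child.
  Visit 13.
  At 13: go right to 21.
    21 is a leaf — visit 21.

18, 35, 32, 29, 27, 3, 13, 21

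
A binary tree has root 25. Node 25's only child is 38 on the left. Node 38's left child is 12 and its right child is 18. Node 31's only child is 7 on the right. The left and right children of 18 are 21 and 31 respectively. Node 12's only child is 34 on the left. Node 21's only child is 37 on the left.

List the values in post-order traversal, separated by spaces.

Post-order visits the left subtree, then the right subtree, then the node.
At 25: go left to 38.
  At 38: go left to 12.
    At 12: go left to 34.
      34 is a leaf — visit 34.
    At 12: no right child.
    Visit 12.
  At 38: go right to 18.
    At 18: go left to 21.
      At 21: go left to 37.
        37 is a leaf — visit 37.
      At 21: no right child.
      Visit 21.
    At 18: go right to 31.
      At 31: no left child.
      At 31: go right to 7.
        7 is a leaf — visit 7.
      Visit 31.
    Visit 18.
  Visit 38.
At 25: no right child.
Visit 25.

34 12 37 21 7 31 18 38 25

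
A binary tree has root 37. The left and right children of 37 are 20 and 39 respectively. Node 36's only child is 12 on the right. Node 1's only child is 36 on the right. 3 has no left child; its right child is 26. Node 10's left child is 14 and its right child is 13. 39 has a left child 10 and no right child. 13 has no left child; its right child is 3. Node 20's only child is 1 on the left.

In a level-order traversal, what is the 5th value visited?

Level-order visits nodes level by level from the root, left to right within each level.
Level 0: 37
Level 1: 20, 39
Level 2: 1, 10
Level 3: 36, 14, 13
Level 4: 12, 3
Level 5: 26
Full level-order sequence: 37, 20, 39, 1, 10, 36, 14, 13, 12, 3, 26.

10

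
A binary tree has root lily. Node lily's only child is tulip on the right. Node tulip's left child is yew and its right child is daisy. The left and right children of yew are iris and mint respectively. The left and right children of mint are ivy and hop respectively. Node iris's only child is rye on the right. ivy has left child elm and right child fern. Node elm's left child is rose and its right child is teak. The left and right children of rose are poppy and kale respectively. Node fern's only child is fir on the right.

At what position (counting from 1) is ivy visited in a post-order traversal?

10

Post-order visits the left subtree, then the right subtree, then the node.
At lily: no left child.
At lily: go right to tulip.
  At tulip: go left to yew.
    At yew: go left to iris.
      At iris: no left child.
      At iris: go right to rye.
        rye is a leaf — visit rye.
      Visit iris.
    At yew: go right to mint.
      At mint: go left to ivy.
        At ivy: go left to elm.
          At elm: go left to rose.
            At rose: go left to poppy.
              poppy is a leaf — visit poppy.
            At rose: go right to kale.
              kale is a leaf — visit kale.
            Visit rose.
          At elm: go right to teak.
            teak is a leaf — visit teak.
          Visit elm.
        At ivy: go right to fern.
          At fern: no left child.
          At fern: go right to fir.
            fir is a leaf — visit fir.
          Visit fern.
        Visit ivy.
      At mint: go right to hop.
        hop is a leaf — visit hop.
      Visit mint.
    Visit yew.
  At tulip: go right to daisy.
    daisy is a leaf — visit daisy.
  Visit tulip.
Visit lily.
Full post-order sequence: rye, iris, poppy, kale, rose, teak, elm, fir, fern, ivy, hop, mint, yew, daisy, tulip, lily.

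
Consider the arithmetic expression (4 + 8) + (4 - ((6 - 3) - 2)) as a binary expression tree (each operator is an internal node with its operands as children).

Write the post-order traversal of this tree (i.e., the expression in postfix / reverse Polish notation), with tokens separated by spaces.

Post-order on an expression tree gives postfix notation: for each operator, emit left operand, right operand, then the operator.

4 8 + 4 6 3 - 2 - - +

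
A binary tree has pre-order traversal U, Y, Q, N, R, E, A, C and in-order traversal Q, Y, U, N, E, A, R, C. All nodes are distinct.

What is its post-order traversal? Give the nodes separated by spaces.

The first element of pre-order is the root; it splits in-order into left and right subtrees.
Root U: left subtree has 2 nodes {Q, Y}, right has 5 {N, E, A, R, C}.
  Root Y: left subtree has 1 node {Q}, right has 0 { }.
  Root N: left subtree has 0 nodes { }, right has 4 {E, A, R, C}.
    Root R: left subtree has 2 nodes {E, A}, right has 1 {C}.
      Root E: left subtree has 0 nodes { }, right has 1 {A}.

Q Y A E C R N U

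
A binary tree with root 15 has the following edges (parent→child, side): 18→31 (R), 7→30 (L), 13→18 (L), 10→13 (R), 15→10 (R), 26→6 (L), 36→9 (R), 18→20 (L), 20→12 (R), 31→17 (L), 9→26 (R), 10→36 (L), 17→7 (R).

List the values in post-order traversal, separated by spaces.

6 26 9 36 12 20 30 7 17 31 18 13 10 15

Post-order visits the left subtree, then the right subtree, then the node.
At 15: no left child.
At 15: go right to 10.
  At 10: go left to 36.
    At 36: no left child.
    At 36: go right to 9.
      At 9: no left child.
      At 9: go right to 26.
        At 26: go left to 6.
          6 is a leaf — visit 6.
        At 26: no right child.
        Visit 26.
      Visit 9.
    Visit 36.
  At 10: go right to 13.
    At 13: go left to 18.
      At 18: go left to 20.
        At 20: no left child.
        At 20: go right to 12.
          12 is a leaf — visit 12.
        Visit 20.
      At 18: go right to 31.
        At 31: go left to 17.
          At 17: no left child.
          At 17: go right to 7.
            At 7: go left to 30.
              30 is a leaf — visit 30.
            At 7: no right child.
            Visit 7.
          Visit 17.
        At 31: no right child.
        Visit 31.
      Visit 18.
    At 13: no right child.
    Visit 13.
  Visit 10.
Visit 15.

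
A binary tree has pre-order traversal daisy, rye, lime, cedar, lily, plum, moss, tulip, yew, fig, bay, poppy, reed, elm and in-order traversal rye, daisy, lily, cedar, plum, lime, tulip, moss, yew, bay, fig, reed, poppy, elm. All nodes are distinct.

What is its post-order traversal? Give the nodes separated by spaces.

The first element of pre-order is the root; it splits in-order into left and right subtrees.
Root daisy: left subtree has 1 node {rye}, right has 12 {lily, cedar, plum, lime, tulip, moss, yew, bay, fig, reed, poppy, elm}.
  Root lime: left subtree has 3 nodes {lily, cedar, plum}, right has 8 {tulip, moss, yew, bay, fig, reed, poppy, elm}.
    Root cedar: left subtree has 1 node {lily}, right has 1 {plum}.
    Root moss: left subtree has 1 node {tulip}, right has 6 {yew, bay, fig, reed, poppy, elm}.
      Root yew: left subtree has 0 nodes { }, right has 5 {bay, fig, reed, poppy, elm}.
        Root fig: left subtree has 1 node {bay}, right has 3 {reed, poppy, elm}.
          Root poppy: left subtree has 1 node {reed}, right has 1 {elm}.

rye lily plum cedar tulip bay reed elm poppy fig yew moss lime daisy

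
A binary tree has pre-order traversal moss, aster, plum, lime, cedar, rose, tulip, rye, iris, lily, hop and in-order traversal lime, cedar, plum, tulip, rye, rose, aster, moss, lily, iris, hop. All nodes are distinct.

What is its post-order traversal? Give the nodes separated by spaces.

cedar lime rye tulip rose plum aster lily hop iris moss

The first element of pre-order is the root; it splits in-order into left and right subtrees.
Root moss: left subtree has 7 nodes {lime, cedar, plum, tulip, rye, rose, aster}, right has 3 {lily, iris, hop}.
  Root aster: left subtree has 6 nodes {lime, cedar, plum, tulip, rye, rose}, right has 0 { }.
    Root plum: left subtree has 2 nodes {lime, cedar}, right has 3 {tulip, rye, rose}.
      Root lime: left subtree has 0 nodes { }, right has 1 {cedar}.
      Root rose: left subtree has 2 nodes {tulip, rye}, right has 0 { }.
        Root tulip: left subtree has 0 nodes { }, right has 1 {rye}.
  Root iris: left subtree has 1 node {lily}, right has 1 {hop}.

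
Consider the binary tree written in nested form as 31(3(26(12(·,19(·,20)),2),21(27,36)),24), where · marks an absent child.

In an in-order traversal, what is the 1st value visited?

12

In-order visits the left subtree, then the node, then the right subtree.
At 31: go left to 3.
  At 3: go left to 26.
    At 26: go left to 12.
      At 12: no left child.
      Visit 12.
      At 12: go right to 19.
        At 19: no left child.
        Visit 19.
        At 19: go right to 20.
          20 is a leaf — visit 20.
    Visit 26.
    At 26: go right to 2.
      2 is a leaf — visit 2.
  Visit 3.
  At 3: go right to 21.
    At 21: go left to 27.
      27 is a leaf — visit 27.
    Visit 21.
    At 21: go right to 36.
      36 is a leaf — visit 36.
Visit 31.
At 31: go right to 24.
  24 is a leaf — visit 24.
Full in-order sequence: 12, 19, 20, 26, 2, 3, 27, 21, 36, 31, 24.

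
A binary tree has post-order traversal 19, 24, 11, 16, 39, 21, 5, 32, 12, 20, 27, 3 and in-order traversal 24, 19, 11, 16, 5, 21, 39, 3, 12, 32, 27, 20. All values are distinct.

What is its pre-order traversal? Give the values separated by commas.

3, 5, 16, 11, 24, 19, 21, 39, 27, 12, 32, 20

The last element of post-order is the root; it splits in-order into left and right subtrees.
Root 3: left subtree has 7 nodes {24, 19, 11, 16, 5, 21, 39}, right has 4 {12, 32, 27, 20}.
  Root 5: left subtree has 4 nodes {24, 19, 11, 16}, right has 2 {21, 39}.
    Root 16: left subtree has 3 nodes {24, 19, 11}, right has 0 { }.
      Root 11: left subtree has 2 nodes {24, 19}, right has 0 { }.
        Root 24: left subtree has 0 nodes { }, right has 1 {19}.
    Root 21: left subtree has 0 nodes { }, right has 1 {39}.
  Root 27: left subtree has 2 nodes {12, 32}, right has 1 {20}.
    Root 12: left subtree has 0 nodes { }, right has 1 {32}.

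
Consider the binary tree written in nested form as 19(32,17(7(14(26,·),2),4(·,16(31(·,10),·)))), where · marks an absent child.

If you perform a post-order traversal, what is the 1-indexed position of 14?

Post-order visits the left subtree, then the right subtree, then the node.
At 19: go left to 32.
  32 is a leaf — visit 32.
At 19: go right to 17.
  At 17: go left to 7.
    At 7: go left to 14.
      At 14: go left to 26.
        26 is a leaf — visit 26.
      At 14: no right child.
      Visit 14.
    At 7: go right to 2.
      2 is a leaf — visit 2.
    Visit 7.
  At 17: go right to 4.
    At 4: no left child.
    At 4: go right to 16.
      At 16: go left to 31.
        At 31: no left child.
        At 31: go right to 10.
          10 is a leaf — visit 10.
        Visit 31.
      At 16: no right child.
      Visit 16.
    Visit 4.
  Visit 17.
Visit 19.
Full post-order sequence: 32, 26, 14, 2, 7, 10, 31, 16, 4, 17, 19.

3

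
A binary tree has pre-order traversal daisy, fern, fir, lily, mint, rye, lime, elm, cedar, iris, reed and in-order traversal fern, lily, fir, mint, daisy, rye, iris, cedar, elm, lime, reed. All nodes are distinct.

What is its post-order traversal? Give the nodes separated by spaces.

The first element of pre-order is the root; it splits in-order into left and right subtrees.
Root daisy: left subtree has 4 nodes {fern, lily, fir, mint}, right has 6 {rye, iris, cedar, elm, lime, reed}.
  Root fern: left subtree has 0 nodes { }, right has 3 {lily, fir, mint}.
    Root fir: left subtree has 1 node {lily}, right has 1 {mint}.
  Root rye: left subtree has 0 nodes { }, right has 5 {iris, cedar, elm, lime, reed}.
    Root lime: left subtree has 3 nodes {iris, cedar, elm}, right has 1 {reed}.
      Root elm: left subtree has 2 nodes {iris, cedar}, right has 0 { }.
        Root cedar: left subtree has 1 node {iris}, right has 0 { }.

lily mint fir fern iris cedar elm reed lime rye daisy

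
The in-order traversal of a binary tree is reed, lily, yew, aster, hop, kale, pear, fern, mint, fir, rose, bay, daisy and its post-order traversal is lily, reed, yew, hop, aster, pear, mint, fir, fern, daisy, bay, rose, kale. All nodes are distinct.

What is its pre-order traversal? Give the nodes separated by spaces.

kale aster yew reed lily hop rose fern pear fir mint bay daisy

The last element of post-order is the root; it splits in-order into left and right subtrees.
Root kale: left subtree has 5 nodes {reed, lily, yew, aster, hop}, right has 7 {pear, fern, mint, fir, rose, bay, daisy}.
  Root aster: left subtree has 3 nodes {reed, lily, yew}, right has 1 {hop}.
    Root yew: left subtree has 2 nodes {reed, lily}, right has 0 { }.
      Root reed: left subtree has 0 nodes { }, right has 1 {lily}.
  Root rose: left subtree has 4 nodes {pear, fern, mint, fir}, right has 2 {bay, daisy}.
    Root fern: left subtree has 1 node {pear}, right has 2 {mint, fir}.
      Root fir: left subtree has 1 node {mint}, right has 0 { }.
    Root bay: left subtree has 0 nodes { }, right has 1 {daisy}.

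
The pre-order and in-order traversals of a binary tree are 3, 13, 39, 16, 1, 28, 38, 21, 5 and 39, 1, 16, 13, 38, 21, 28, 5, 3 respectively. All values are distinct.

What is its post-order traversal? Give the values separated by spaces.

The first element of pre-order is the root; it splits in-order into left and right subtrees.
Root 3: left subtree has 8 nodes {39, 1, 16, 13, 38, 21, 28, 5}, right has 0 { }.
  Root 13: left subtree has 3 nodes {39, 1, 16}, right has 4 {38, 21, 28, 5}.
    Root 39: left subtree has 0 nodes { }, right has 2 {1, 16}.
      Root 16: left subtree has 1 node {1}, right has 0 { }.
    Root 28: left subtree has 2 nodes {38, 21}, right has 1 {5}.
      Root 38: left subtree has 0 nodes { }, right has 1 {21}.

1 16 39 21 38 5 28 13 3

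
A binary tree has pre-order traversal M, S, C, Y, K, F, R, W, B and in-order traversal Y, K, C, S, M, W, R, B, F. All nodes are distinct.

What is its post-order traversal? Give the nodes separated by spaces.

The first element of pre-order is the root; it splits in-order into left and right subtrees.
Root M: left subtree has 4 nodes {Y, K, C, S}, right has 4 {W, R, B, F}.
  Root S: left subtree has 3 nodes {Y, K, C}, right has 0 { }.
    Root C: left subtree has 2 nodes {Y, K}, right has 0 { }.
      Root Y: left subtree has 0 nodes { }, right has 1 {K}.
  Root F: left subtree has 3 nodes {W, R, B}, right has 0 { }.
    Root R: left subtree has 1 node {W}, right has 1 {B}.

K Y C S W B R F M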